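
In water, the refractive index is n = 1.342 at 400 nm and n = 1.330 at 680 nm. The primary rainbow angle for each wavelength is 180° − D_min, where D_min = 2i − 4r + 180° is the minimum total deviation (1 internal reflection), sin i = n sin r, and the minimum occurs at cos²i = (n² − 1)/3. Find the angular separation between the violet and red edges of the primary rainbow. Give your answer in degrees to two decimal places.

1.73°

At 400 nm (n = 1.342): cos²i = 0.26699 → i = 58.888°, r = 39.641°, D_min = 139.213°, rainbow angle = 40.787°.
At 680 nm (n = 1.330): cos²i = 0.25630 → i = 59.585°, r = 40.422°, D_min = 137.484°, rainbow angle = 42.516°.
Angular width = |40.787° − 42.516°| = 1.729°.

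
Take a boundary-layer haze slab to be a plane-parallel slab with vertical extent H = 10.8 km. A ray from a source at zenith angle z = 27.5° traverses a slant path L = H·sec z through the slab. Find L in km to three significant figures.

12.2 km

sec z = 1/cos 27.5° = 1.1274.
L = 10.8 × 1.1274 = 12.176 km.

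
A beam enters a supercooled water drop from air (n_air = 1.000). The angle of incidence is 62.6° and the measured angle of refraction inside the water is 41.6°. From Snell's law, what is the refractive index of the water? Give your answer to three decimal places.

n = sin θ_i / sin θ_r = sin 62.6° / sin 41.6° = 0.8878 / 0.6639 = 1.3372.

1.337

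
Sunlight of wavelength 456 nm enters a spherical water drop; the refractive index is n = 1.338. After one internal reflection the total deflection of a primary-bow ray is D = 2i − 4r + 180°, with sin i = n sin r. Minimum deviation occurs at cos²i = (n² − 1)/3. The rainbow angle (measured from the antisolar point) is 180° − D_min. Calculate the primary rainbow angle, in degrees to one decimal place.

cos²i = (1.79024 − 1)/3 = 0.26341; i = arccos(0.51324) = 59.120°.
sin r = sin 59.120°/1.338 = 0.64144; r = 39.899°.
D_min = 2·59.120° − 4·39.899° + 180° = 138.643°.
Rainbow angle = 180° − D_min = 41.357°.

41.4°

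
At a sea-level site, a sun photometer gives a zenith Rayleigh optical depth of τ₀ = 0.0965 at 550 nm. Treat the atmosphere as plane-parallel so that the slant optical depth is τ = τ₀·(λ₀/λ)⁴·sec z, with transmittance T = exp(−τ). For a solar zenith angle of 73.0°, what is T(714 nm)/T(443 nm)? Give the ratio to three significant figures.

1.95

Airmass: sec 73.0° = 3.4203.
τ(714 nm) = 0.0965 × (550/714)⁴ × 3.4203 = 0.0965 × 0.3521 × 3.4203 = 0.1162.
τ(443 nm) = 0.0965 × (550/443)⁴ × 3.4203 = 0.0965 × 2.3759 × 3.4203 = 0.7842.
T(714)/T(443) = exp(τ_B − τ_A) = exp(0.6680) = 1.9503.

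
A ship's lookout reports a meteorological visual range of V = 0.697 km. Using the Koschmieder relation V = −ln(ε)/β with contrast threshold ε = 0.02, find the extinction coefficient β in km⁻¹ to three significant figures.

β = −ln(0.02) / V = 3.912 / 0.697 = 5.6127 km⁻¹.

5.61 km⁻¹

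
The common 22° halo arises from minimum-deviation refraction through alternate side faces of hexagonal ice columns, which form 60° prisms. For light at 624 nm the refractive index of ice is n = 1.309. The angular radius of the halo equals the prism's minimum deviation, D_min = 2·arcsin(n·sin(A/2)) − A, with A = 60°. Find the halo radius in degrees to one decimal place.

n·sin(A/2) = 1.309 × sin 30° = 1.309 × 0.5000 = 0.6545.
D_min = 2·arcsin(0.6545) − 60° = 2 × 40.882° − 60° = 21.763°.

21.8°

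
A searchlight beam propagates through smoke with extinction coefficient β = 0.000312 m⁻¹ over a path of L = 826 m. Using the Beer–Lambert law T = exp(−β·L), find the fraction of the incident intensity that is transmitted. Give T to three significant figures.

τ = β·L = 0.000312 × 826 = 0.2577.
T = exp(−0.2577) = 0.7728.

0.773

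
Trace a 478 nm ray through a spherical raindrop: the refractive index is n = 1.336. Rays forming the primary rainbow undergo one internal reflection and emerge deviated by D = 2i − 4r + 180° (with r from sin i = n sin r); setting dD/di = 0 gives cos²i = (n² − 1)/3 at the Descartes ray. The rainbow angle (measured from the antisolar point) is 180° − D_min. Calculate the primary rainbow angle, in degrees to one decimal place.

cos²i = (1.78490 − 1)/3 = 0.26163; i = arccos(0.51150) = 59.236°.
sin r = sin 59.236°/1.336 = 0.64318; r = 40.029°.
D_min = 2·59.236° − 4·40.029° + 180° = 138.356°.
Rainbow angle = 180° − D_min = 41.644°.

41.6°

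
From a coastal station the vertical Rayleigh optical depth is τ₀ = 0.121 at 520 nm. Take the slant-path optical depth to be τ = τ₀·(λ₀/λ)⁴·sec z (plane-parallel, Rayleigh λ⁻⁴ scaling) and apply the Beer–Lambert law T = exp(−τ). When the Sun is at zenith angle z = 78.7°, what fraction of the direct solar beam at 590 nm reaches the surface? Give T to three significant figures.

0.689

sec 78.7° = 5.1034.
τ = 0.121 × (520/590)⁴ × 5.1034 = 0.121 × 0.6034 × 5.1034 = 0.3726.
T = exp(−0.3726) = 0.6889.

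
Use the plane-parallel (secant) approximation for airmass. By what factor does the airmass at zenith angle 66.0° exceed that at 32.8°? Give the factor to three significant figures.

X(66.0°)/X(32.8°) = sec 66.0° / sec 32.8° = cos 32.8° / cos 66.0° = 0.8406/0.4067 = 2.0666.

2.07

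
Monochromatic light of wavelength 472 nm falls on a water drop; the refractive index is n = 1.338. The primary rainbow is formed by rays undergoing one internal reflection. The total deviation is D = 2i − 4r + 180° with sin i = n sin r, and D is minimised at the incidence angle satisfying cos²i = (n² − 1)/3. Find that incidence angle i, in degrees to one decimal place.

59.1°

cos²i = (1.338² − 1)/3 = (1.79024 − 1)/3 = 0.26341.
cos i = 0.51324, so i = 59.120°.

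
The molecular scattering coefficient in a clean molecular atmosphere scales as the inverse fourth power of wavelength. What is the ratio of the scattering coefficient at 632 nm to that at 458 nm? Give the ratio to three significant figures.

0.276

Rayleigh scattering ∝ λ⁻⁴, so the ratio of coefficients is the inverse fourth power of the wavelength ratio.
σ(632)/σ(458) = (458/632)⁴ = (0.7247)⁴ = 0.2758.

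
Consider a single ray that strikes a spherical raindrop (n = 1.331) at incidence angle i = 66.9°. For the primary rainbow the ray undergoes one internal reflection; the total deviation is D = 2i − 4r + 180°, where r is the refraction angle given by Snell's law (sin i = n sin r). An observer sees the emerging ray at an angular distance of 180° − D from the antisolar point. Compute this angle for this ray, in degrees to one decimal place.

sin r = sin 66.9° / 1.331 = 0.9198/1.331 = 0.6911; r = 43.72°.
D = 2·66.9° − 4·43.72° + 180° = 133.80° − 174.86° + 180° = 138.94°.
Angle from antisolar point = 180° − D = 41.06°.

41.1°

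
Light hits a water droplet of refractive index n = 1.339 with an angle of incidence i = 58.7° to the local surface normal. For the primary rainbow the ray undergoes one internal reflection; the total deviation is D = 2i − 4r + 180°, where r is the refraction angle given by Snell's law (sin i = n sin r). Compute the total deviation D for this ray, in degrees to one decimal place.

138.8°

sin r = sin 58.7° / 1.339 = 0.8545/1.339 = 0.6381; r = 39.65°.
D = 2·58.7° − 4·39.65° + 180° = 117.40° − 158.61° + 180° = 138.79°.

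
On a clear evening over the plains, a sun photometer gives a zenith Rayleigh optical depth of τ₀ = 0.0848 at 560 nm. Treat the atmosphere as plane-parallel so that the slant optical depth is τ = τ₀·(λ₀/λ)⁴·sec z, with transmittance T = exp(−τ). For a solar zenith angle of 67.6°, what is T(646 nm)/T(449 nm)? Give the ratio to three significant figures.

Airmass: sec 67.6° = 2.6242.
τ(646 nm) = 0.0848 × (560/646)⁴ × 2.6242 = 0.0848 × 0.5647 × 2.6242 = 0.1257.
τ(449 nm) = 0.0848 × (560/449)⁴ × 2.6242 = 0.0848 × 2.4197 × 2.6242 = 0.5385.
T(646)/T(449) = exp(τ_B − τ_A) = exp(0.4128) = 1.5110.

1.51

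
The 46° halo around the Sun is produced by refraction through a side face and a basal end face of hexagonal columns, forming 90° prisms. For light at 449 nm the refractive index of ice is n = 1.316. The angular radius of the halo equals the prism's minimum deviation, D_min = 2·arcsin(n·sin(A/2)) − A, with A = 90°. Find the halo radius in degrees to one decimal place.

n·sin(A/2) = 1.316 × sin 45° = 1.316 × 0.7071 = 0.9306.
D_min = 2·arcsin(0.9306) − 90° = 2 × 68.521° − 90° = 47.042°.

47.0°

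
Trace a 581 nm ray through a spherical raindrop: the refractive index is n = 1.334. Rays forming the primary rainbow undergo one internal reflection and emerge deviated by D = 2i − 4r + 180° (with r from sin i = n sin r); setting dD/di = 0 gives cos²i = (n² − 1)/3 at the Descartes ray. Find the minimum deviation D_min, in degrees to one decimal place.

cos²i = (1.77956 − 1)/3 = 0.25985; i = arccos(0.50976) = 59.352°.
sin r = sin 59.352°/1.334 = 0.64492; r = 40.159°.
D_min = 2·59.352° − 4·40.159° + 180° = 138.067°.

138.1°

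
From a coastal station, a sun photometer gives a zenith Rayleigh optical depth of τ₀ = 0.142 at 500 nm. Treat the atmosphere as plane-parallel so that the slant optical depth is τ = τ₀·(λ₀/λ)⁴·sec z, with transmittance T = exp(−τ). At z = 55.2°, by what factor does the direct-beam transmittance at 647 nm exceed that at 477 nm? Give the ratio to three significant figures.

Airmass: sec 55.2° = 1.7522.
τ(647 nm) = 0.142 × (500/647)⁴ × 1.7522 = 0.142 × 0.3567 × 1.7522 = 0.0887.
τ(477 nm) = 0.142 × (500/477)⁴ × 1.7522 = 0.142 × 1.2073 × 1.7522 = 0.3004.
T(647)/T(477) = exp(τ_B − τ_A) = exp(0.2116) = 1.2357.

1.24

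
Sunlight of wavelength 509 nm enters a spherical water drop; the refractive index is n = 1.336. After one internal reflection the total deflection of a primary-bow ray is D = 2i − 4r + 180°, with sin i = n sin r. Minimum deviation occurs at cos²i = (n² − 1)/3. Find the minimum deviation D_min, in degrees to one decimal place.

138.4°

cos²i = (1.78490 − 1)/3 = 0.26163; i = arccos(0.51150) = 59.236°.
sin r = sin 59.236°/1.336 = 0.64318; r = 40.029°.
D_min = 2·59.236° − 4·40.029° + 180° = 138.356°.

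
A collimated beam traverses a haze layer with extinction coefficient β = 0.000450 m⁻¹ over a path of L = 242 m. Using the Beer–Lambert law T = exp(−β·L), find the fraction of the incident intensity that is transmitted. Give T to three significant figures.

0.897

τ = β·L = 0.000450 × 242 = 0.1089.
T = exp(−0.1089) = 0.8968.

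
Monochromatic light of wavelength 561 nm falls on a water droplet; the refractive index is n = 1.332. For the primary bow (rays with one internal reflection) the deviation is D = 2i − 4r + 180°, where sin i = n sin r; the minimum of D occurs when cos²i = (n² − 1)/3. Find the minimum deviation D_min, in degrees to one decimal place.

cos²i = (1.77422 − 1)/3 = 0.25807; i = arccos(0.50801) = 59.469°.
sin r = sin 59.469°/1.332 = 0.64666; r = 40.290°.
D_min = 2·59.469° − 4·40.290° + 180° = 137.776°.

137.8°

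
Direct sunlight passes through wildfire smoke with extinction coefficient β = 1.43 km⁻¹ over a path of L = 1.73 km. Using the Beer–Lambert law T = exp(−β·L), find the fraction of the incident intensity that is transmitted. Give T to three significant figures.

0.0843

τ = β·L = 1.43 × 1.73 = 2.4739.
T = exp(−2.4739) = 0.0843.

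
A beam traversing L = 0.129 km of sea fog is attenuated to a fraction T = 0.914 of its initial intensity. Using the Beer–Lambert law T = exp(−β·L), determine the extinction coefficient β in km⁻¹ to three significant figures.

0.697 km⁻¹

Beer–Lambert: T = exp(−βL) ⇒ β = −ln(T)/L = −ln(0.914)/0.129 = 0.0899/0.129 = 0.6971 km⁻¹.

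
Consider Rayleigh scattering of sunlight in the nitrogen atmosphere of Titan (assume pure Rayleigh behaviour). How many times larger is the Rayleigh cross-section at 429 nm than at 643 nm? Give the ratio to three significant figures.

5.05

Rayleigh scattering ∝ λ⁻⁴, so the ratio of coefficients is the inverse fourth power of the wavelength ratio.
σ(429)/σ(643) = (643/429)⁴ = (1.4988)⁴ = 5.047.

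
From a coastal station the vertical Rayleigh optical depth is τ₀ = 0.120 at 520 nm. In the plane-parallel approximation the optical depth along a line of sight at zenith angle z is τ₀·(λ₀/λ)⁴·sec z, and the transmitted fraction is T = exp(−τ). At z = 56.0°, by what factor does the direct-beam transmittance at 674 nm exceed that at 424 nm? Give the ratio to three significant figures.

1.51

Airmass: sec 56.0° = 1.7883.
τ(674 nm) = 0.120 × (520/674)⁴ × 1.7883 = 0.120 × 0.3543 × 1.7883 = 0.0760.
τ(424 nm) = 0.120 × (520/424)⁴ × 1.7883 = 0.120 × 2.2623 × 1.7883 = 0.4855.
T(674)/T(424) = exp(τ_B − τ_A) = exp(0.4094) = 1.5060.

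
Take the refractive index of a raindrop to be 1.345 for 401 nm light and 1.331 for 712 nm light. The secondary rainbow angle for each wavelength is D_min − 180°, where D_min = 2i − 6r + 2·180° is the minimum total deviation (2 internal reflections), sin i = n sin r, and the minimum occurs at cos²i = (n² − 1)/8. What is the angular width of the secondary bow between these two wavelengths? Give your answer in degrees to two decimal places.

3.62°

At 401 nm (n = 1.345): cos²i = 0.10113 → i = 71.458°, r = 44.821°, D_min = 233.987°, rainbow angle = 53.987°.
At 712 nm (n = 1.331): cos²i = 0.09645 → i = 71.907°, r = 45.575°, D_min = 230.365°, rainbow angle = 50.365°.
Angular width = |53.987° − 50.365°| = 3.622°.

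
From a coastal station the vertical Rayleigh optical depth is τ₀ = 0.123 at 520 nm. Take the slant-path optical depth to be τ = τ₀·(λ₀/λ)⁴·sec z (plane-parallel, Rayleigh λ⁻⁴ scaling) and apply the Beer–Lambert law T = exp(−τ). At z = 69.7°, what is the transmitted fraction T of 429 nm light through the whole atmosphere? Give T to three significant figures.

0.465

sec 69.7° = 2.8824.
τ = 0.123 × (520/429)⁴ × 2.8824 = 0.123 × 2.1587 × 2.8824 = 0.7653.
T = exp(−0.7653) = 0.4652.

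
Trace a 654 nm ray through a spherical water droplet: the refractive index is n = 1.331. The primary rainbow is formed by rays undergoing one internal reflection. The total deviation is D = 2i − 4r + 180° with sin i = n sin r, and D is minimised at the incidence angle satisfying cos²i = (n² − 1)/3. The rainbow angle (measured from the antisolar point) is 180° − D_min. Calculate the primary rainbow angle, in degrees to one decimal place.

cos²i = (1.77156 − 1)/3 = 0.25719; i = arccos(0.50714) = 59.527°.
sin r = sin 59.527°/1.331 = 0.64753; r = 40.356°.
D_min = 2·59.527° − 4·40.356° + 180° = 137.630°.
Rainbow angle = 180° − D_min = 42.370°.

42.4°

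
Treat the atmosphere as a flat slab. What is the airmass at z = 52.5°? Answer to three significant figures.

1.64

X = sec z = 1/cos 52.5° = 1/0.6088 = 1.6427.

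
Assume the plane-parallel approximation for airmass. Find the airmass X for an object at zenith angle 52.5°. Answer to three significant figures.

X = sec z = 1/cos 52.5° = 1/0.6088 = 1.6427.

1.64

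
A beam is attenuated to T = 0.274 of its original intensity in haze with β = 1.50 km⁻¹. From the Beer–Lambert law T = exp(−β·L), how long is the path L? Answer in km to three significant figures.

Beer–Lambert: T = exp(−βL) ⇒ L = −ln(T)/β = −ln(0.274)/1.50 = 1.2946/1.50 = 0.8631 km.

0.863 km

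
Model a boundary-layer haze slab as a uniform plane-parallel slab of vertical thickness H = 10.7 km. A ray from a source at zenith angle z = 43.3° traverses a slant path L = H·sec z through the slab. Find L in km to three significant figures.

sec z = 1/cos 43.3° = 1.3741.
L = 10.7 × 1.3741 = 14.702 km.

14.7 km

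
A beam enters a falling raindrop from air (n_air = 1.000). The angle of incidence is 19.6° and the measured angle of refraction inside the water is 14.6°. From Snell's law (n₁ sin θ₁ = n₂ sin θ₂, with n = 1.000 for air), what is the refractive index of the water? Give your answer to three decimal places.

1.331

n = sin θ_i / sin θ_r = sin 19.6° / sin 14.6° = 0.3355 / 0.2521 = 1.3308.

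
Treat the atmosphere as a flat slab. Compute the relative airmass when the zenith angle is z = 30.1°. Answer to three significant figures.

X = sec z = 1/cos 30.1° = 1/0.8652 = 1.1559.

1.16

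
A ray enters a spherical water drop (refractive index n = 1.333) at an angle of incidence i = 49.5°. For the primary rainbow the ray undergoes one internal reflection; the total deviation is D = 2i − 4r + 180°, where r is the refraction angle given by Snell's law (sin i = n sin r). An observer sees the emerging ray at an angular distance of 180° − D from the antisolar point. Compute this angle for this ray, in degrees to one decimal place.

40.1°

sin r = sin 49.5° / 1.333 = 0.7604/1.333 = 0.5704; r = 34.78°.
D = 2·49.5° − 4·34.78° + 180° = 99.00° − 139.13° + 180° = 139.87°.
Angle from antisolar point = 180° − D = 40.13°.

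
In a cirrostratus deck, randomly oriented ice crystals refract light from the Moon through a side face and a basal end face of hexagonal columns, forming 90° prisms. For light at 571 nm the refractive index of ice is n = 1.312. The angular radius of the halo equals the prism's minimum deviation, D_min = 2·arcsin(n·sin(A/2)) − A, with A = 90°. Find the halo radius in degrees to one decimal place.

46.2°

n·sin(A/2) = 1.312 × sin 45° = 1.312 × 0.7071 = 0.9277.
D_min = 2·arcsin(0.9277) − 90° = 2 × 68.083° − 90° = 46.166°.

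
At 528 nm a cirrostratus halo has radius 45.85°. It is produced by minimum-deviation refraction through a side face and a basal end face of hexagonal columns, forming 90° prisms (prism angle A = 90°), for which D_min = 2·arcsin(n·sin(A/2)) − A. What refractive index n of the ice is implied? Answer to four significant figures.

1.311

Rearranging: n = sin((D_min + A)/2) / sin(A/2).
(D_min + A)/2 = (45.85° + 90°)/2 = 67.925°.
n = sin 67.925° / sin 45° = 0.9267 / 0.7071 = 1.3105.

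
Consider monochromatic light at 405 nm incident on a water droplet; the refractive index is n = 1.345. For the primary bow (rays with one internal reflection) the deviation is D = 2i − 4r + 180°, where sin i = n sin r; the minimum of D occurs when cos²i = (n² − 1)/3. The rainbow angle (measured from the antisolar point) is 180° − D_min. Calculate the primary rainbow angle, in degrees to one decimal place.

40.4°

cos²i = (1.80902 − 1)/3 = 0.26967; i = arccos(0.51930) = 58.715°.
sin r = sin 58.715°/1.345 = 0.63538; r = 39.448°.
D_min = 2·58.715° − 4·39.448° + 180° = 139.635°.
Rainbow angle = 180° − D_min = 40.365°.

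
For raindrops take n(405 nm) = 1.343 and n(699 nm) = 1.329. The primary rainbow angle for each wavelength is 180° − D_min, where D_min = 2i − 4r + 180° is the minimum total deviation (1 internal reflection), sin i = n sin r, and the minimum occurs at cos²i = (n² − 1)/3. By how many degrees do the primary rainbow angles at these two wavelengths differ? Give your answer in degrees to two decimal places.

At 405 nm (n = 1.343): cos²i = 0.26788 → i = 58.830°, r = 39.577°, D_min = 139.354°, rainbow angle = 40.646°.
At 699 nm (n = 1.329): cos²i = 0.25541 → i = 59.643°, r = 40.487°, D_min = 137.337°, rainbow angle = 42.663°.
Angular width = |40.646° − 42.663°| = 2.017°.

2.02°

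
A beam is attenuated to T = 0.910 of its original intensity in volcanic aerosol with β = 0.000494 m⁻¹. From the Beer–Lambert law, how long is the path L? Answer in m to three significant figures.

191 m

Beer–Lambert: T = exp(−βL) ⇒ L = −ln(T)/β = −ln(0.910)/0.000494 = 0.0943/0.000494 = 190.9 m.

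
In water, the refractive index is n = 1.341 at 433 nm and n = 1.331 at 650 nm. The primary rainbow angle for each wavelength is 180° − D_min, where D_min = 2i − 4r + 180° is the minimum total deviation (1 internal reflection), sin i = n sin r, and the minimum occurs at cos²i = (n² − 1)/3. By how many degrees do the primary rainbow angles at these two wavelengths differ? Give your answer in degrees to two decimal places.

At 433 nm (n = 1.341): cos²i = 0.26609 → i = 58.946°, r = 39.705°, D_min = 139.071°, rainbow angle = 40.929°.
At 650 nm (n = 1.331): cos²i = 0.25719 → i = 59.527°, r = 40.356°, D_min = 137.630°, rainbow angle = 42.370°.
Angular width = |40.929° − 42.370°| = 1.441°.

1.44°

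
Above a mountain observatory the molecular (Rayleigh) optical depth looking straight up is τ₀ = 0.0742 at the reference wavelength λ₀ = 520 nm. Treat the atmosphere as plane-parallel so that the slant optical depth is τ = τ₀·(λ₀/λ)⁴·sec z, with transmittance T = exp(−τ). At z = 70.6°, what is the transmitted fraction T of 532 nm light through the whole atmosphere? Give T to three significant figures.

0.816

sec 70.6° = 3.0106.
τ = 0.0742 × (520/532)⁴ × 3.0106 = 0.0742 × 0.9128 × 3.0106 = 0.2039.
T = exp(−0.2039) = 0.8155.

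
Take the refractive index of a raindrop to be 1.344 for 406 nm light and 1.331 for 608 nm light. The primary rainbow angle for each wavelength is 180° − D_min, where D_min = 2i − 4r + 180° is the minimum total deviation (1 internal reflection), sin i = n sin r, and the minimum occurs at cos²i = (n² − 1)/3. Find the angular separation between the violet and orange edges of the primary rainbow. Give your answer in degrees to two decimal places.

1.86°

At 406 nm (n = 1.344): cos²i = 0.26878 → i = 58.772°, r = 39.512°, D_min = 139.495°, rainbow angle = 40.505°.
At 608 nm (n = 1.331): cos²i = 0.25719 → i = 59.527°, r = 40.356°, D_min = 137.630°, rainbow angle = 42.370°.
Angular width = |40.505° − 42.370°| = 1.865°.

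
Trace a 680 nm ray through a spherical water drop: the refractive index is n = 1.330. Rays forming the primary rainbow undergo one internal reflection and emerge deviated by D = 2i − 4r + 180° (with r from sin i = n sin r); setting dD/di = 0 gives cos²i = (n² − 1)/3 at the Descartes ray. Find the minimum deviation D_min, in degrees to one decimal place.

137.5°

cos²i = (1.76890 − 1)/3 = 0.25630; i = arccos(0.50626) = 59.585°.
sin r = sin 59.585°/1.330 = 0.64841; r = 40.422°.
D_min = 2·59.585° − 4·40.422° + 180° = 137.484°.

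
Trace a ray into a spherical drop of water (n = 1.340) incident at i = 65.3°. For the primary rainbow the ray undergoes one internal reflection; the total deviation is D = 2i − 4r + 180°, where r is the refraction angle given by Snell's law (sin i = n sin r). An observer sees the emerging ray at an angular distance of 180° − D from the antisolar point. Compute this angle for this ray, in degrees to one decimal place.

40.1°

sin r = sin 65.3° / 1.340 = 0.9085/1.340 = 0.6780; r = 42.69°.
D = 2·65.3° − 4·42.69° + 180° = 130.60° − 170.75° + 180° = 139.85°.
Angle from antisolar point = 180° − D = 40.15°.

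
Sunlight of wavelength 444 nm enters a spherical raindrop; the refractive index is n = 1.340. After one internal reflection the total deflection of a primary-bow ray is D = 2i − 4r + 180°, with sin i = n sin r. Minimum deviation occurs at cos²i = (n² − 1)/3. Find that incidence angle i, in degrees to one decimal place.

59.0°

cos²i = (1.340² − 1)/3 = (1.79560 − 1)/3 = 0.26520.
cos i = 0.51498, so i = 59.004°.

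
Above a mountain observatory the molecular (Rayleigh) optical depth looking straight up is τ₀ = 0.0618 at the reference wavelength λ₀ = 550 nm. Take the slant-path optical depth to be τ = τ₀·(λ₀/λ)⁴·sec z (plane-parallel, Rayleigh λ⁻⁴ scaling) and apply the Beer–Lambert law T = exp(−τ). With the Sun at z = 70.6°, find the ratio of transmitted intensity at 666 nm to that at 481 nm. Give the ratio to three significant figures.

Airmass: sec 70.6° = 3.0106.
τ(666 nm) = 0.0618 × (550/666)⁴ × 3.0106 = 0.0618 × 0.4651 × 3.0106 = 0.0865.
τ(481 nm) = 0.0618 × (550/481)⁴ × 3.0106 = 0.0618 × 1.7095 × 3.0106 = 0.3181.
T(666)/T(481) = exp(τ_B − τ_A) = exp(0.2315) = 1.2605.

1.26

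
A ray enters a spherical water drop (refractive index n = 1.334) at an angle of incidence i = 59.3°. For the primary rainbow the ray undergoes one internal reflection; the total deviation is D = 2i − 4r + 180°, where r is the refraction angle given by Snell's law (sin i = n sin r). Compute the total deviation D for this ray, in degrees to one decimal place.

sin r = sin 59.3° / 1.334 = 0.8599/1.334 = 0.6446; r = 40.13°.
D = 2·59.3° − 4·40.13° + 180° = 118.60° − 160.53° + 180° = 138.07°.

138.1°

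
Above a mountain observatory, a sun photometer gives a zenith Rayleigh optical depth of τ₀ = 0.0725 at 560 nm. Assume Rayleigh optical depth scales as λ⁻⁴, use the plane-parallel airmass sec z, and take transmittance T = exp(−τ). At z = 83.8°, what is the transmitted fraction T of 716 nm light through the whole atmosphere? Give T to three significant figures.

0.778

sec 83.8° = 9.2593.
τ = 0.0725 × (560/716)⁴ × 9.2593 = 0.0725 × 0.3742 × 9.2593 = 0.2512.
T = exp(−0.2512) = 0.7779.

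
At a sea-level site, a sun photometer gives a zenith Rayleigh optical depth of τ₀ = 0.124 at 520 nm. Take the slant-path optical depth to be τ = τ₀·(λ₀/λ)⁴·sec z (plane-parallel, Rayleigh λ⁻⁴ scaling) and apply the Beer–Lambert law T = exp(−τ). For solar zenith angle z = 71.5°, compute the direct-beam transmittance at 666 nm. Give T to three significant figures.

sec 71.5° = 3.1515.
τ = 0.124 × (520/666)⁴ × 3.1515 = 0.124 × 0.3716 × 3.1515 = 0.1452.
T = exp(−0.1452) = 0.8648.

0.865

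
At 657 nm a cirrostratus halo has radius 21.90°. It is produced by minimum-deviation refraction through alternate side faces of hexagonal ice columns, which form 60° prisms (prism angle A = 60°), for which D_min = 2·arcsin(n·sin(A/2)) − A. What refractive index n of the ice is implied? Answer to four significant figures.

Rearranging: n = sin((D_min + A)/2) / sin(A/2).
(D_min + A)/2 = (21.90° + 60°)/2 = 40.950°.
n = sin 40.950° / sin 30° = 0.6554 / 0.5000 = 1.3108.

1.311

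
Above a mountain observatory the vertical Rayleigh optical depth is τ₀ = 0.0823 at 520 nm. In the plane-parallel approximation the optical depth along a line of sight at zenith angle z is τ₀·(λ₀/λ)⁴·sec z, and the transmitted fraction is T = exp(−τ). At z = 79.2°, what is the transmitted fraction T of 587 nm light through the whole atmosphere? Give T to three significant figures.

0.763

sec 79.2° = 5.3367.
τ = 0.0823 × (520/587)⁴ × 5.3367 = 0.0823 × 0.6158 × 5.3367 = 0.2705.
T = exp(−0.2705) = 0.7630.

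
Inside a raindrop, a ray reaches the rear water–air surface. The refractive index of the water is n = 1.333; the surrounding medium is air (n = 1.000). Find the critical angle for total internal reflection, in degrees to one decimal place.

48.6°

sin θ_c = n_air / n = 1.000 / 1.333 = 0.7502.
θ_c = arcsin(0.7502) = 48.61°.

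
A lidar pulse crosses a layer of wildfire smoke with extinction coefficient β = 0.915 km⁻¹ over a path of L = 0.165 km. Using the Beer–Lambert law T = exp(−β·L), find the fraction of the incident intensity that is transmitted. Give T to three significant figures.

0.860

τ = β·L = 0.915 × 0.165 = 0.1510.
T = exp(−0.1510) = 0.8599.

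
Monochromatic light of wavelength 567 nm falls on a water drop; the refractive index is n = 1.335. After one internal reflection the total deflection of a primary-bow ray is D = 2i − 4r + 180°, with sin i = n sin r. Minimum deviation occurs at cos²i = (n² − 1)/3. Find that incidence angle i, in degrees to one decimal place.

cos²i = (1.335² − 1)/3 = (1.78222 − 1)/3 = 0.26074.
cos i = 0.51063, so i = 59.294°.

59.3°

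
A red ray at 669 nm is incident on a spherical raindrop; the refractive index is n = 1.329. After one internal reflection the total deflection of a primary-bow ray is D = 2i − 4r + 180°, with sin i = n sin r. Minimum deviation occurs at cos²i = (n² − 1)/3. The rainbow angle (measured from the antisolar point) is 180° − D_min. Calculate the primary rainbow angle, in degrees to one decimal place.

42.7°

cos²i = (1.76624 − 1)/3 = 0.25541; i = arccos(0.50538) = 59.643°.
sin r = sin 59.643°/1.329 = 0.64928; r = 40.487°.
D_min = 2·59.643° − 4·40.487° + 180° = 137.337°.
Rainbow angle = 180° − D_min = 42.663°.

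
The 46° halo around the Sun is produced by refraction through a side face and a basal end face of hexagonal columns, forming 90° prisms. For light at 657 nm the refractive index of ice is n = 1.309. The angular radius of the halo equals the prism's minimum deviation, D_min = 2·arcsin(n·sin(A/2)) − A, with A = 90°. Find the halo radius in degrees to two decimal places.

45.52°

n·sin(A/2) = 1.309 × sin 45° = 1.309 × 0.7071 = 0.9256.
D_min = 2·arcsin(0.9256) − 90° = 2 × 67.759° − 90° = 45.519°.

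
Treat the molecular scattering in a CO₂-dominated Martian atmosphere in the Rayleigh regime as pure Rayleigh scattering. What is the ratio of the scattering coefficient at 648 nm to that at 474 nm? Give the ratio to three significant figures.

0.286

Rayleigh scattering ∝ λ⁻⁴, so the ratio of coefficients is the inverse fourth power of the wavelength ratio.
σ(648)/σ(474) = (474/648)⁴ = (0.7315)⁴ = 0.2863.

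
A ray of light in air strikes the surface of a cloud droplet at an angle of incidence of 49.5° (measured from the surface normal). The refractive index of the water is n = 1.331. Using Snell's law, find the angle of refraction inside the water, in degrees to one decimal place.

34.8°

Snell: sin θ_r = sin θ_i / n = sin 49.5° / 1.331 = 0.7604 / 1.331 = 0.5713.
θ_r = arcsin(0.5713) = 34.84°.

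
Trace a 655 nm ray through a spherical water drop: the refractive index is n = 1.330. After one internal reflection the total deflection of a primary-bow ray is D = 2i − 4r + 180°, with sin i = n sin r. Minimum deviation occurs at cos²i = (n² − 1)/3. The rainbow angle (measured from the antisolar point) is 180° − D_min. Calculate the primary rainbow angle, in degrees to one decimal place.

42.5°

cos²i = (1.76890 − 1)/3 = 0.25630; i = arccos(0.50626) = 59.585°.
sin r = sin 59.585°/1.330 = 0.64841; r = 40.422°.
D_min = 2·59.585° − 4·40.422° + 180° = 137.484°.
Rainbow angle = 180° − D_min = 42.516°.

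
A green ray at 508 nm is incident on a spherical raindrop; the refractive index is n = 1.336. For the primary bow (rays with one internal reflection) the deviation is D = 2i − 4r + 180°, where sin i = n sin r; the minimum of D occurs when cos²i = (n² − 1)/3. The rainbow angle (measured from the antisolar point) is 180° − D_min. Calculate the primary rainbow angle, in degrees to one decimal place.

41.6°

cos²i = (1.78490 − 1)/3 = 0.26163; i = arccos(0.51150) = 59.236°.
sin r = sin 59.236°/1.336 = 0.64318; r = 40.029°.
D_min = 2·59.236° − 4·40.029° + 180° = 138.356°.
Rainbow angle = 180° − D_min = 41.644°.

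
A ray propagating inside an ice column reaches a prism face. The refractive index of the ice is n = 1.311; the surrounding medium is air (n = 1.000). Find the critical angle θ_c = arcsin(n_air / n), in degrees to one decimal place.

sin θ_c = n_air / n = 1.000 / 1.311 = 0.7628.
θ_c = arcsin(0.7628) = 49.71°.

49.7°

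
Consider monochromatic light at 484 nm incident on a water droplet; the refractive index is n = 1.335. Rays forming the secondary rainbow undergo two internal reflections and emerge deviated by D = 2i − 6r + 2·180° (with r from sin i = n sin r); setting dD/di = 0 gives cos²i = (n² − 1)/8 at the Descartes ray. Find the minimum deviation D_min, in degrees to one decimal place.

231.4°

cos²i = (1.78222 − 1)/8 = 0.09778; i = arccos(0.31269) = 71.778°.
sin r = sin 71.778°/1.335 = 0.71150; r = 45.357°.
D_min = 2·71.778° − 6·45.357° + 360° = 231.414°.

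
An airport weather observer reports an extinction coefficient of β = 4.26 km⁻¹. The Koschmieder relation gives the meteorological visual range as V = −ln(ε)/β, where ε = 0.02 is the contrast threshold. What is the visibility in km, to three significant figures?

V = −ln(0.02) / 4.26 = 3.912 / 4.26 = 0.9183 km.

0.918 km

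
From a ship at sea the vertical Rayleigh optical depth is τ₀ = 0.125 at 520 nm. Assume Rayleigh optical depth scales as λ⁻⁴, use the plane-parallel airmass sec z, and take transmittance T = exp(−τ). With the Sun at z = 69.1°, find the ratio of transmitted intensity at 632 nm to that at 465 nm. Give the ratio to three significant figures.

Airmass: sec 69.1° = 2.8032.
τ(632 nm) = 0.125 × (520/632)⁴ × 2.8032 = 0.125 × 0.4583 × 2.8032 = 0.1606.
τ(465 nm) = 0.125 × (520/465)⁴ × 2.8032 = 0.125 × 1.5639 × 2.8032 = 0.5480.
T(632)/T(465) = exp(τ_B − τ_A) = exp(0.3874) = 1.4731.

1.47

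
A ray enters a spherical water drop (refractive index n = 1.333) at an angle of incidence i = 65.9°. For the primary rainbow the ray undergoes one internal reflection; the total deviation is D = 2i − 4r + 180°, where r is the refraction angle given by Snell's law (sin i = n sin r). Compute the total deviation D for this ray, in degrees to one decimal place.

138.9°

sin r = sin 65.9° / 1.333 = 0.9128/1.333 = 0.6848; r = 43.22°.
D = 2·65.9° − 4·43.22° + 180° = 131.80° − 172.88° + 180° = 138.92°.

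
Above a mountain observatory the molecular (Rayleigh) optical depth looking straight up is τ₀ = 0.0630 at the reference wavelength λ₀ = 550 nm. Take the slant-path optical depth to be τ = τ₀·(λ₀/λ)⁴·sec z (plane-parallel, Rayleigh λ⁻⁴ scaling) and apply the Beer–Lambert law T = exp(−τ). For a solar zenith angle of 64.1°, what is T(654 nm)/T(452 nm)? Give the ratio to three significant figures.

Airmass: sec 64.1° = 2.2894.
τ(654 nm) = 0.0630 × (550/654)⁴ × 2.2894 = 0.0630 × 0.5002 × 2.2894 = 0.0721.
τ(452 nm) = 0.0630 × (550/452)⁴ × 2.2894 = 0.0630 × 2.1923 × 2.2894 = 0.3162.
T(654)/T(452) = exp(τ_B − τ_A) = exp(0.2441) = 1.2764.

1.28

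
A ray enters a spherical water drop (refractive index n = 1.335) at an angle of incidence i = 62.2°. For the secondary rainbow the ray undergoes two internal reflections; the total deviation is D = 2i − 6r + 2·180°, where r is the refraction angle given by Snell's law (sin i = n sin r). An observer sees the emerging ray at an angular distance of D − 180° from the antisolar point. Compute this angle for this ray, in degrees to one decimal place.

55.4°

sin r = sin 62.2° / 1.335 = 0.8846/1.335 = 0.6626; r = 41.50°.
D = 2·62.2° − 6·41.50° + 2·180° = 124.40° − 248.99° + 360° = 235.41°.
Angle from antisolar point = D − 180° = 55.41°.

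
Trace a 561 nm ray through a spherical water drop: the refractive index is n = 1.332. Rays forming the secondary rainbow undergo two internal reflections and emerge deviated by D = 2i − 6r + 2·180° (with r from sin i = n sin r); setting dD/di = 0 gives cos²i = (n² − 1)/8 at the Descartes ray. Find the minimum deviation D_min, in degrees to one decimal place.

cos²i = (1.77422 − 1)/8 = 0.09678; i = arccos(0.31109) = 71.875°.
sin r = sin 71.875°/1.332 = 0.71350; r = 45.520°.
D_min = 2·71.875° − 6·45.520° + 360° = 230.628°.

230.6°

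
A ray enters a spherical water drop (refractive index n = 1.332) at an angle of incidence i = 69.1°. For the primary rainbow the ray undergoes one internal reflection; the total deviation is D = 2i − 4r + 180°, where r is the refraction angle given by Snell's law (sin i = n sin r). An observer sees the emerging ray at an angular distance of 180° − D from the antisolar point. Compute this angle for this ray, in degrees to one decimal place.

sin r = sin 69.1° / 1.332 = 0.9342/1.332 = 0.7014; r = 44.54°.
D = 2·69.1° − 4·44.54° + 180° = 138.20° − 178.14° + 180° = 140.06°.
Angle from antisolar point = 180° − D = 39.94°.

39.9°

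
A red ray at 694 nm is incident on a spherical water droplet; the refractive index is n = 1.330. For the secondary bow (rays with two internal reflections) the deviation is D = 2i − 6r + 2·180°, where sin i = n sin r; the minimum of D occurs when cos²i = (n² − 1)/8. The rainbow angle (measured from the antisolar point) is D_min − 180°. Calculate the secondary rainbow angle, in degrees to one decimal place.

cos²i = (1.76890 − 1)/8 = 0.09611; i = arccos(0.31002) = 71.940°.
sin r = sin 71.940°/1.330 = 0.71483; r = 45.630°.
D_min = 2·71.940° − 6·45.630° + 360° = 230.101°.
Rainbow angle = D_min − 180° = 50.101°.

50.1°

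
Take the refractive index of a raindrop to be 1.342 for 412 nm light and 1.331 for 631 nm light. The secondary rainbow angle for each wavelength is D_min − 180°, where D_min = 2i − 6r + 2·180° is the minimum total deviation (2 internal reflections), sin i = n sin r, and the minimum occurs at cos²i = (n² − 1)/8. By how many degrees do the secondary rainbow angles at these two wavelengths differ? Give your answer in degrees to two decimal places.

At 412 nm (n = 1.342): cos²i = 0.10012 → i = 71.554°, r = 44.981°, D_min = 233.222°, rainbow angle = 53.222°.
At 631 nm (n = 1.331): cos²i = 0.09645 → i = 71.907°, r = 45.575°, D_min = 230.365°, rainbow angle = 50.365°.
Angular width = |53.222° − 50.365°| = 2.857°.

2.86°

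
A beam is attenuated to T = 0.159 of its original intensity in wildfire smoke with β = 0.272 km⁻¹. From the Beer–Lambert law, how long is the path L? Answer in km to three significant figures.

6.76 km

Beer–Lambert: T = exp(−βL) ⇒ L = −ln(T)/β = −ln(0.159)/0.272 = 1.8389/0.272 = 6.76 km.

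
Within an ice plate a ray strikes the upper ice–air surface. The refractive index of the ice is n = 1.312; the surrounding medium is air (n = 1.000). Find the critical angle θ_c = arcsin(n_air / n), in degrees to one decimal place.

sin θ_c = n_air / n = 1.000 / 1.312 = 0.7622.
θ_c = arcsin(0.7622) = 49.66°.

49.7°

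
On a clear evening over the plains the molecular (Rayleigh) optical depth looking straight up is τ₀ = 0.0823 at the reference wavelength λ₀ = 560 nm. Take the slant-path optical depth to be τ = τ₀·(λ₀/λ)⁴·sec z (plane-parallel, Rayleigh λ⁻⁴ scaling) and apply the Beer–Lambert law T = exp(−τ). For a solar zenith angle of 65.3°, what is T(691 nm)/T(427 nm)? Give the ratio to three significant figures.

Airmass: sec 65.3° = 2.3931.
τ(691 nm) = 0.0823 × (560/691)⁴ × 2.3931 = 0.0823 × 0.4314 × 2.3931 = 0.0850.
τ(427 nm) = 0.0823 × (560/427)⁴ × 2.3931 = 0.0823 × 2.9583 × 2.3931 = 0.5826.
T(691)/T(427) = exp(τ_B − τ_A) = exp(0.4977) = 1.6449.

1.64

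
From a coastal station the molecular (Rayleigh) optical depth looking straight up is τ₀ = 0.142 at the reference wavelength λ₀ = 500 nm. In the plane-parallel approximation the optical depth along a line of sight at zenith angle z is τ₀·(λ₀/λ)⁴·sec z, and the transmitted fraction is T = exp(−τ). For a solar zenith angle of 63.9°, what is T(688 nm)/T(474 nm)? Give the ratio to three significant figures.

1.36

Airmass: sec 63.9° = 2.2730.
τ(688 nm) = 0.142 × (500/688)⁴ × 2.2730 = 0.142 × 0.2789 × 2.2730 = 0.0900.
τ(474 nm) = 0.142 × (500/474)⁴ × 2.2730 = 0.142 × 1.2381 × 2.2730 = 0.3996.
T(688)/T(474) = exp(τ_B − τ_A) = exp(0.3096) = 1.3629.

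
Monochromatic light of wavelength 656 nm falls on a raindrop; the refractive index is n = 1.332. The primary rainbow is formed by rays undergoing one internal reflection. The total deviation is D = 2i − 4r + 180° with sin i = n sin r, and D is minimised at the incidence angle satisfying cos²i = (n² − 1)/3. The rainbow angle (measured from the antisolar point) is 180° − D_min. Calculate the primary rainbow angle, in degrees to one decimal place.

cos²i = (1.77422 − 1)/3 = 0.25807; i = arccos(0.50801) = 59.469°.
sin r = sin 59.469°/1.332 = 0.64666; r = 40.290°.
D_min = 2·59.469° − 4·40.290° + 180° = 137.776°.
Rainbow angle = 180° − D_min = 42.224°.

42.2°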